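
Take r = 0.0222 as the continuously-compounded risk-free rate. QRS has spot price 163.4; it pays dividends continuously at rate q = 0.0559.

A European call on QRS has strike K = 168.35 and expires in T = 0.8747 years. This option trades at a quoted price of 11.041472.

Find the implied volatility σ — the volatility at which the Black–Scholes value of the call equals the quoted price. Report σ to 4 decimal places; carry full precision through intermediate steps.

sigma = 0.2569

At σ = 0.2569 the Black–Scholes value reproduces the quote:
σ√T = 0.2569·√0.8747 = 0.240267
d₁ = (ln(S/K) + (r−q+σ²/2)T) / (σ√T) = (ln(163.4/168.35) + (0.0222−0.0559+0.2569²/2)·0.8747) / 0.240267 = (-0.029844 − 0.000613) / 0.240267 = -0.126765
d₂ = d₁ − σ√T = -0.126765 − 0.240267 = -0.367031
e^{−rT} = 0.980769
e^{−qT} = 0.952280
N(d₁) = 0.449563,  N(d₂) = 0.356798
V = S·e^{−qT}·N(d₁) − K·e^{−rT}·N(d₂) = 69.953241 − 58.911770 = 11.041472 (equal to the quote); since ∂V/∂σ > 0 for all σ, the implied volatility is unique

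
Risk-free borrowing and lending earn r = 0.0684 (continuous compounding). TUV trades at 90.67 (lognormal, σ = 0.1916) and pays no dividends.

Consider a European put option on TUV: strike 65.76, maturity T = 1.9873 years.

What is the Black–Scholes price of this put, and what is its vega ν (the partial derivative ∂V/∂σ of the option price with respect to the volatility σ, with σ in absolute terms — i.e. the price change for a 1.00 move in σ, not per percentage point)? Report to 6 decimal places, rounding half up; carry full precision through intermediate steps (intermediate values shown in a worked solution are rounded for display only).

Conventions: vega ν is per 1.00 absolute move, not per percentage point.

σ√T = 0.1916·√1.9873 = 0.270102
d₁ = (ln(S/K) + (r+σ²/2)T) / (σ√T) = (ln(90.67/65.76) + (0.0684+0.1916²/2)·1.9873) / 0.270102 = (0.321215 + 0.172409) / 0.270102 = 1.827547
d₂ = d₁ − σ√T = 1.827547 − 0.270102 = 1.557446
e^{−rT} = 0.872903
N(−d₁) = 0.033809,  N(−d₂) = 0.059682
Put price V = K·e^{−rT}·N(−d₂) − S·N(−d₁) = 3.425890 − 3.065439 = 0.360451
φ(d₁) = (1/√(2π))·e^{−d₁²/2} = 0.075102
ν = S·φ(d₁)·√T = 9.599506

price = 0.360451
ν = 9.599506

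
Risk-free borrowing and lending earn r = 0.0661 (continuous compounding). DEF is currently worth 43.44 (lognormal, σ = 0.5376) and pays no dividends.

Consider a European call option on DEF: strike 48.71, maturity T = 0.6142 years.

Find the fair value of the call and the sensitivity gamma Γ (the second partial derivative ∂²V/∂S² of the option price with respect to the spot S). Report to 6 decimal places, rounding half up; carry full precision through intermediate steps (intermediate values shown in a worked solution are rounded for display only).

price = 5.973560
Γ = 0.021784

σ√T = 0.5376·√0.6142 = 0.421322
d₁ = (ln(S/K) + (r+σ²/2)T) / (σ√T) = (ln(43.44/48.71) + (0.0661+0.5376²/2)·0.6142) / 0.421322 = (-0.114504 + 0.129355) / 0.421322 = 0.035249
d₂ = d₁ − σ√T = 0.035249 − 0.421322 = -0.386073
e^{−rT} = 0.960214
N(d₁) = 0.514059,  N(d₂) = 0.349721
Call price V = S·N(d₁) − K·e^{−rT}·N(d₂) = 22.330736 − 16.357176 = 5.973560
φ(d₁) = (1/√(2π))·e^{−d₁²/2} = 0.398695
Γ = φ(d₁) / (S·σ·√T) = 0.021784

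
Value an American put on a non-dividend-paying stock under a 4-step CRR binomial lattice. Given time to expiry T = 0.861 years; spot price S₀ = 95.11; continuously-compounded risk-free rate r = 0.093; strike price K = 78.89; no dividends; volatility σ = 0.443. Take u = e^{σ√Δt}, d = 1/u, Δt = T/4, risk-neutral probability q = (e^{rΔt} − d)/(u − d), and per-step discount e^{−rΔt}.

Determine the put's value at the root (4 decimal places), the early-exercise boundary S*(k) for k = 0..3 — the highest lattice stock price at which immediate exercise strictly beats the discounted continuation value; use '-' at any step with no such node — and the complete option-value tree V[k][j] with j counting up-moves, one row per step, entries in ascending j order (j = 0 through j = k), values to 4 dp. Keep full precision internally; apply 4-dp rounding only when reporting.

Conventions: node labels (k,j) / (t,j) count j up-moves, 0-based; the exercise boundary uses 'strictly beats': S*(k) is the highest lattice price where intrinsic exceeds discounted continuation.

price = 6.0561
boundary = - - - 51.3387
tree:
6.0561
10.4261 1.8907
17.3701 3.8398 0.0000
27.5513 7.7982 0.0000 0.0000
37.0893 15.8371 0.0000 0.0000 0.0000

params: Δt=0.21525 u=1.22818 d=0.81422 q=0.49764 e^(-rΔt)=0.98018
t_4 payoffs: 37.0893 15.8371 0.0000 0.0000 0.0000
t_3: node(3,0) S=51.3387 payoff=27.5513 vs cont=25.9878 → 27.5513 [stop]  node(3,1) S=77.4400 payoff=1.4500 vs cont=7.7982 → 7.7982 [wait]  node(3,2) S=116.8118 payoff=0.0000 vs cont=0.0000 → 0.0000 [wait]  node(3,3) S=176.2008 payoff=0.0000 vs cont=0.0000 → 0.0000 [wait]  ⇒ S*(3)=51.3387
t_2: node(2,0) S=63.0529 payoff=15.8371 vs cont=17.3701 → 17.3701 [wait]  node(2,1) S=95.1100 payoff=0.0000 vs cont=3.8398 → 3.8398 [wait]  node(2,2) S=143.4654 payoff=0.0000 vs cont=0.0000 → 0.0000 [wait]  ⇒ S*(2)=-
t_1: node(1,0) S=77.4400 payoff=1.4500 vs cont=10.4261 → 10.4261 [wait]  node(1,1) S=116.8118 payoff=0.0000 vs cont=1.8907 → 1.8907 [wait]  ⇒ S*(1)=-
t_0: node(0,0) S=95.1100 payoff=0.0000 vs cont=6.0561 → 6.0561 [wait]  ⇒ S*(0)=-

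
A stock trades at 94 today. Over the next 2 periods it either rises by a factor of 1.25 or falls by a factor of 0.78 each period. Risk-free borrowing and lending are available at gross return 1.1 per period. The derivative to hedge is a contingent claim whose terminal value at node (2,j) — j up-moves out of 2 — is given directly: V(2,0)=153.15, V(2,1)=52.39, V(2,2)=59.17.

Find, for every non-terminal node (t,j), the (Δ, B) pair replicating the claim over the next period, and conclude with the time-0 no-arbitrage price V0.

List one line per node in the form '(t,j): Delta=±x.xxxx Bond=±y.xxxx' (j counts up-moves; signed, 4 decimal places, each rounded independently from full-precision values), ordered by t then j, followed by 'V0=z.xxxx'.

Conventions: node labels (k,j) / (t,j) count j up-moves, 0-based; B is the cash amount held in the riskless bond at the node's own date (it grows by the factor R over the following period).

No-arbitrage ⇒ martingale measure with p* = (R−d)/(u−d) = 0.6809.
Expiry values: V(2,0)=153.1500, V(2,1)=52.3900, V(2,2)=59.1700
(1,0): S=73.3200. Δ = (V_up−V_dn)/(S_up−S_dn) = (52.3900−153.1500)/(91.6500−57.1896) = -2.9239. V = [p*·52.3900 + (1−p*)·153.1500]/1.1 = 76.8613. B = V − Δ·S = 291.2443.
(1,1): S=117.5000. Δ = (V_up−V_dn)/(S_up−S_dn) = (59.1700−52.3900)/(146.8750−91.6500) = 0.1228. V = [p*·59.1700 + (1−p*)·52.3900]/1.1 = 51.8238. B = V − Δ·S = 37.3983.
(0,0): S=94.0000. Δ = (V_up−V_dn)/(S_up−S_dn) = (51.8238−76.8613)/(117.5000−73.3200) = -0.5667. V = [p*·51.8238 + (1−p*)·76.8613]/1.1 = 54.3768. B = V − Δ·S = 107.6481.
Check: Δ(0,0)·S0 + B(0,0) = 54.3768 = V0.

(0,0): Delta=-0.5667 Bond=107.6481
(1,0): Delta=-2.9239 Bond=291.2443
(1,1): Delta=0.1228 Bond=37.3983
V0=54.3768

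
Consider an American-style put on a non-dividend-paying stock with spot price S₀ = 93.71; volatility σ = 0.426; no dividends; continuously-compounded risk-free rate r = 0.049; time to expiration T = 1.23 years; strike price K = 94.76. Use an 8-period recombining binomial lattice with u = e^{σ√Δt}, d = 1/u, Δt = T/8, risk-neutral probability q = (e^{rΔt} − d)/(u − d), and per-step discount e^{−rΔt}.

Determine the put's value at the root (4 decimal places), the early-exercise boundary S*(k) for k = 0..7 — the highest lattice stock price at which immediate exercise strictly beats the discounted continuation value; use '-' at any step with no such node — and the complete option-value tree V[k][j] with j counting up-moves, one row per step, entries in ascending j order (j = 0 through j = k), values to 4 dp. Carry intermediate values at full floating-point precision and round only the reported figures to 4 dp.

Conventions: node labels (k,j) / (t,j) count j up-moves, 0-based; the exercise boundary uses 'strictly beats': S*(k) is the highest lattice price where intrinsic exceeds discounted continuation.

price = 15.4066
boundary = - - - 56.7746 48.0408 56.7746 67.0962 79.2943
tree:
15.4066
21.5264 9.0422
29.1264 13.6603 4.1988
37.9854 20.0204 7.0088 1.2312
46.7192 28.2478 11.4532 2.3210 0.0740
54.1095 37.9854 18.1796 4.3717 0.1436 0.0000
60.3629 46.7192 27.6638 8.2267 0.2787 0.0000 0.0000
65.6543 54.1095 37.9854 15.4657 0.5410 0.0000 0.0000 0.0000
70.1317 60.3629 46.7192 27.6638 1.0500 0.0000 0.0000 0.0000 0.0000

Δt=0.15375  u=1.18180  d=0.84617  q=0.48087  discount=0.99249
step 8 (expiry): payoffs max(K−S,0) = 70.1317 60.3629 46.7192 27.6638 1.0500 0.0000 0.0000 0.0000 0.0000
step 7: (k=7,j=0): S=29.1057, K−S=65.6543, hold=64.9431 ⇒ V=65.6543 exercise | (k=7,j=1): S=40.6505, K−S=54.1095, hold=53.3983 ⇒ V=54.1095 exercise | (k=7,j=2): S=56.7746, K−S=37.9854, hold=37.2742 ⇒ V=37.9854 exercise | (k=7,j=3): S=79.2943, K−S=15.4657, hold=14.7545 ⇒ V=15.4657 exercise | (k=7,j=4): S=110.7465, K−S=0.0000, hold=0.5410 ⇒ V=0.5410 continue | (k=7,j=5): S=154.6742, K−S=0.0000, hold=0.0000 ⇒ V=0.0000 continue | (k=7,j=6): S=216.0259, K−S=0.0000, hold=0.0000 ⇒ V=0.0000 continue | (k=7,j=7): S=301.7129, K−S=0.0000, hold=0.0000 ⇒ V=0.0000 continue  boundary S*=79.2943
step 6: (k=6,j=0): S=34.3971, K−S=60.3629, hold=59.6517 ⇒ V=60.3629 exercise | (k=6,j=1): S=48.0408, K−S=46.7192, hold=46.0080 ⇒ V=46.7192 exercise | (k=6,j=2): S=67.0962, K−S=27.6638, hold=26.9526 ⇒ V=27.6638 exercise | (k=6,j=3): S=93.7100, K−S=1.0500, hold=8.2267 ⇒ V=8.2267 continue | (k=6,j=4): S=130.8802, K−S=0.0000, hold=0.2787 ⇒ V=0.2787 continue | (k=6,j=5): S=182.7940, K−S=0.0000, hold=0.0000 ⇒ V=0.0000 continue | (k=6,j=6): S=255.2995, K−S=0.0000, hold=0.0000 ⇒ V=0.0000 continue  boundary S*=67.0962
step 5: (k=5,j=0): S=40.6505, K−S=54.1095, hold=53.3983 ⇒ V=54.1095 exercise | (k=5,j=1): S=56.7746, K−S=37.9854, hold=37.2742 ⇒ V=37.9854 exercise | (k=5,j=2): S=79.2943, K−S=15.4657, hold=18.1796 ⇒ V=18.1796 continue | (k=5,j=3): S=110.7465, K−S=0.0000, hold=4.3717 ⇒ V=4.3717 continue | (k=5,j=4): S=154.6742, K−S=0.0000, hold=0.1436 ⇒ V=0.1436 continue | (k=5,j=5): S=216.0259, K−S=0.0000, hold=0.0000 ⇒ V=0.0000 continue  boundary S*=56.7746
step 4: (k=4,j=0): S=48.0408, K−S=46.7192, hold=46.0080 ⇒ V=46.7192 exercise | (k=4,j=1): S=67.0962, K−S=27.6638, hold=28.2478 ⇒ V=28.2478 continue | (k=4,j=2): S=93.7100, K−S=1.0500, hold=11.4532 ⇒ V=11.4532 continue | (k=4,j=3): S=130.8802, K−S=0.0000, hold=2.3210 ⇒ V=2.3210 continue | (k=4,j=4): S=182.7940, K−S=0.0000, hold=0.0740 ⇒ V=0.0740 continue  boundary S*=48.0408
step 3: (k=3,j=0): S=56.7746, K−S=37.9854, hold=37.5529 ⇒ V=37.9854 exercise | (k=3,j=1): S=79.2943, K−S=15.4657, hold=20.0204 ⇒ V=20.0204 continue | (k=3,j=2): S=110.7465, K−S=0.0000, hold=7.0088 ⇒ V=7.0088 continue | (k=3,j=3): S=154.6742, K−S=0.0000, hold=1.2312 ⇒ V=1.2312 continue  boundary S*=56.7746
step 2: (k=2,j=0): S=67.0962, K−S=27.6638, hold=29.1264 ⇒ V=29.1264 continue | (k=2,j=1): S=93.7100, K−S=1.0500, hold=13.6603 ⇒ V=13.6603 continue | (k=2,j=2): S=130.8802, K−S=0.0000, hold=4.1988 ⇒ V=4.1988 continue  boundary S*=-
step 1: (k=1,j=0): S=79.2943, K−S=15.4657, hold=21.5264 ⇒ V=21.5264 continue | (k=1,j=1): S=110.7465, K−S=0.0000, hold=9.0422 ⇒ V=9.0422 continue  boundary S*=-
step 0: (k=0,j=0): S=93.7100, K−S=1.0500, hold=15.4066 ⇒ V=15.4066 continue  boundary S*=-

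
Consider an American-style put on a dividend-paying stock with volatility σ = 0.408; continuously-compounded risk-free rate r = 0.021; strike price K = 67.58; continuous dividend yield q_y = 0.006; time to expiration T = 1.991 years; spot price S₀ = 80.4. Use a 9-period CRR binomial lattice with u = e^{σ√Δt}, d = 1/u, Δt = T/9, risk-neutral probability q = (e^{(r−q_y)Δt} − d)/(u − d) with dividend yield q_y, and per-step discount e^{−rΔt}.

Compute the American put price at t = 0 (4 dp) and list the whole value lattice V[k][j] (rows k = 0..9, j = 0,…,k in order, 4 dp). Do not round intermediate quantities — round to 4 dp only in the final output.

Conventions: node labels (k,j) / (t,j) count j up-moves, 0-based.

price = 9.9672
tree:
9.9672
13.7717 5.6158
18.5257 8.3477 2.4756
24.1603 12.1190 4.0187 0.6948
30.4083 17.0929 6.4209 1.2482 0.0543
36.7800 23.2591 10.0496 2.2392 0.1011 0.0000
42.1580 30.2643 15.2965 4.0111 0.1884 0.0000 0.0000
46.5969 36.7800 22.3702 7.1733 0.3511 0.0000 0.0000 0.0000
50.2608 42.1580 30.2643 12.8061 0.6541 0.0000 0.0000 0.0000 0.0000
53.2849 46.5969 36.7800 22.3702 1.2187 0.0000 0.0000 0.0000 0.0000 0.0000

params: Δt=0.22122 u=1.21155 d=0.82539 q=0.46078 e^(-rΔt)=0.99537
t_9 payoffs: 53.2849 46.5969 36.7800 22.3702 1.2187 0.0000 0.0000 0.0000 0.0000 0.0000
k=8: node(8,0) S=17.3192 payoff=50.2608 vs cont=49.9705 → 50.2608 [stop]  node(8,1) S=25.4220 payoff=42.1580 vs cont=41.8785 → 42.1580 [stop]  node(8,2) S=37.3157 payoff=30.2643 vs cont=30.0005 → 30.2643 [stop]  node(8,3) S=54.7739 payoff=12.8061 vs cont=12.5655 → 12.8061 [stop]  node(8,4) S=80.4000 payoff=0.0000 vs cont=0.6541 → 0.6541 [wait]  node(8,5) S=118.0152 payoff=0.0000 vs cont=0.0000 → 0.0000 [wait]  node(8,6) S=173.2288 payoff=0.0000 vs cont=0.0000 → 0.0000 [wait]  node(8,7) S=254.2742 payoff=0.0000 vs cont=0.0000 → 0.0000 [wait]  node(8,8) S=373.2366 payoff=0.0000 vs cont=0.0000 → 0.0000 [wait]
k=7: node(7,0) S=20.9831 payoff=46.5969 vs cont=46.3115 → 46.5969 [stop]  node(7,1) S=30.8000 payoff=36.7800 vs cont=36.5076 → 36.7800 [stop]  node(7,2) S=45.2098 payoff=22.3702 vs cont=22.1169 → 22.3702 [stop]  node(7,3) S=66.3613 payoff=1.2187 vs cont=7.1733 → 7.1733 [wait]  node(7,4) S=97.4085 payoff=0.0000 vs cont=0.3511 → 0.3511 [wait]  node(7,5) S=142.9813 payoff=0.0000 vs cont=0.0000 → 0.0000 [wait]  node(7,6) S=209.8752 payoff=0.0000 vs cont=0.0000 → 0.0000 [wait]  node(7,7) S=308.0656 payoff=0.0000 vs cont=0.0000 → 0.0000 [wait]
k=6: node(6,0) S=25.4220 payoff=42.1580 vs cont=41.8785 → 42.1580 [stop]  node(6,1) S=37.3157 payoff=30.2643 vs cont=30.0005 → 30.2643 [stop]  node(6,2) S=54.7739 payoff=12.8061 vs cont=15.2965 → 15.2965 [wait]  node(6,3) S=80.4000 payoff=0.0000 vs cont=4.0111 → 4.0111 [wait]  node(6,4) S=118.0152 payoff=0.0000 vs cont=0.1884 → 0.1884 [wait]  node(6,5) S=173.2288 payoff=0.0000 vs cont=0.0000 → 0.0000 [wait]  node(6,6) S=254.2742 payoff=0.0000 vs cont=0.0000 → 0.0000 [wait]
k=5: node(5,0) S=30.8000 payoff=36.7800 vs cont=36.5076 → 36.7800 [stop]  node(5,1) S=45.2098 payoff=22.3702 vs cont=23.2591 → 23.2591 [wait]  node(5,2) S=66.3613 payoff=1.2187 vs cont=10.0496 → 10.0496 [wait]  node(5,3) S=97.4085 payoff=0.0000 vs cont=2.2392 → 2.2392 [wait]  node(5,4) S=142.9813 payoff=0.0000 vs cont=0.1011 → 0.1011 [wait]  node(5,5) S=209.8752 payoff=0.0000 vs cont=0.0000 → 0.0000 [wait]
k=4: node(4,0) S=37.3157 payoff=30.2643 vs cont=30.4083 → 30.4083 [wait]  node(4,1) S=54.7739 payoff=12.8061 vs cont=17.0929 → 17.0929 [wait]  node(4,2) S=80.4000 payoff=0.0000 vs cont=6.4209 → 6.4209 [wait]  node(4,3) S=118.0152 payoff=0.0000 vs cont=1.2482 → 1.2482 [wait]  node(4,4) S=173.2288 payoff=0.0000 vs cont=0.0543 → 0.0543 [wait]
k=3: node(3,0) S=45.2098 payoff=22.3702 vs cont=24.1603 → 24.1603 [wait]  node(3,1) S=66.3613 payoff=1.2187 vs cont=12.1190 → 12.1190 [wait]  node(3,2) S=97.4085 payoff=0.0000 vs cont=4.0187 → 4.0187 [wait]  node(3,3) S=142.9813 payoff=0.0000 vs cont=0.6948 → 0.6948 [wait]
k=2: node(2,0) S=54.7739 payoff=12.8061 vs cont=18.5257 → 18.5257 [wait]  node(2,1) S=80.4000 payoff=0.0000 vs cont=8.3477 → 8.3477 [wait]  node(2,2) S=118.0152 payoff=0.0000 vs cont=2.4756 → 2.4756 [wait]
k=1: node(1,0) S=66.3613 payoff=1.2187 vs cont=13.7717 → 13.7717 [wait]  node(1,1) S=97.4085 payoff=0.0000 vs cont=5.6158 → 5.6158 [wait]
k=0: node(0,0) S=80.4000 payoff=0.0000 vs cont=9.9672 → 9.9672 [wait]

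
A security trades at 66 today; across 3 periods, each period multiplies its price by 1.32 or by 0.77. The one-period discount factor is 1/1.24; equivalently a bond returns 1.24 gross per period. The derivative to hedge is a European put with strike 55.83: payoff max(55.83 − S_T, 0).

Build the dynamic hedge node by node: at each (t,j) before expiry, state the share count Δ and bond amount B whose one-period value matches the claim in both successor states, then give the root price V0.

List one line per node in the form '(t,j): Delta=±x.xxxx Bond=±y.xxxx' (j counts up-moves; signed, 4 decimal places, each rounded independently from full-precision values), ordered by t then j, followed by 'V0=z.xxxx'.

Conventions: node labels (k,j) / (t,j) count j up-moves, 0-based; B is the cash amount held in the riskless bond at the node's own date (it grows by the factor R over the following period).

Under the risk-neutral measure, an up-move has probability p* = (R−d)/(u−d) = 0.8545 and values discount at R = 1.24.
Expiry values: V(3,0)=25.6988, V(3,1)=4.1766, V(3,2)=0.0000, V(3,3)=0.0000
(2,0): S=39.1314. Δ = (V_up−V_dn)/(S_up−S_dn) = (4.1766−25.6988)/(51.6534−30.1312) = -1.0000. V = [p*·4.1766 + (1−p*)·25.6988]/1.24 = 5.8928. B = V − Δ·S = 45.0242.
(2,1): S=67.0824. Δ = (V_up−V_dn)/(S_up−S_dn) = (0.0000−4.1766)/(88.5488−51.6534) = -0.1132. V = [p*·0.0000 + (1−p*)·4.1766]/1.24 = 0.4899. B = V − Δ·S = 8.0836.
(2,2): S=114.9984. Δ = (V_up−V_dn)/(S_up−S_dn) = (0.0000−0.0000)/(151.7979−88.5488) = 0.0000. V = [p*·0.0000 + (1−p*)·0.0000]/1.24 = 0.0000. B = V − Δ·S = 0.0000.
(1,0): S=50.8200. Δ = (V_up−V_dn)/(S_up−S_dn) = (0.4899−5.8928)/(67.0824−39.1314) = -0.1933. V = [p*·0.4899 + (1−p*)·5.8928]/1.24 = 1.0289. B = V − Δ·S = 10.8523.
(1,1): S=87.1200. Δ = (V_up−V_dn)/(S_up−S_dn) = (0.0000−0.4899)/(114.9984−67.0824) = -0.0102. V = [p*·0.0000 + (1−p*)·0.4899]/1.24 = 0.0575. B = V − Δ·S = 0.9482.
(0,0): S=66.0000. Δ = (V_up−V_dn)/(S_up−S_dn) = (0.0575−1.0289)/(87.1200−50.8200) = -0.0268. V = [p*·0.0575 + (1−p*)·1.0289]/1.24 = 0.1603. B = V − Δ·S = 1.9265.
Sanity check at the root: Δ(0,0)·S0 + B(0,0) reproduces V0 = 0.1603.

(0,0): Delta=-0.0268 Bond=1.9265
(1,0): Delta=-0.1933 Bond=10.8523
(1,1): Delta=-0.0102 Bond=0.9482
(2,0): Delta=-1.0000 Bond=45.0242
(2,1): Delta=-0.1132 Bond=8.0836
(2,2): Delta=0.0000 Bond=0.0000
V0=0.1603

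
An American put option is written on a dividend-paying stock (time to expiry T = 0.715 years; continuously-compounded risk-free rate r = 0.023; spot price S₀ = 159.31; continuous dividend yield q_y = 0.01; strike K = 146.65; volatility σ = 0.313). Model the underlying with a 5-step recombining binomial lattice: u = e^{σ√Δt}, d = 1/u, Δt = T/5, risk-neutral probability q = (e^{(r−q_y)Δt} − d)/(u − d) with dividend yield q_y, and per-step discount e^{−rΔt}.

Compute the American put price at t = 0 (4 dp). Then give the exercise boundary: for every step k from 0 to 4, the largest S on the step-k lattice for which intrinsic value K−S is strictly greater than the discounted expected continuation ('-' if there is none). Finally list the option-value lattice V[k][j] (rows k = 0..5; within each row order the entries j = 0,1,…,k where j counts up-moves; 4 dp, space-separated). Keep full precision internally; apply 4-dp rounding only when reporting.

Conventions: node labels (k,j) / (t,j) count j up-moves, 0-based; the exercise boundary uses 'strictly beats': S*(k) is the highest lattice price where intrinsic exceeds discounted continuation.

price = 10.1043
boundary = - - - 111.6943 125.7289
tree:
10.1043
15.7901 3.9719
23.9686 6.9779 0.7203
34.9557 12.1490 1.3853 0.0000
47.4236 20.9211 2.6640 0.0000 0.0000
58.4998 34.9557 5.1231 0.0000 0.0000 0.0000

Δt=0.14300  u=1.12565  d=0.88837  q=0.47829  discount=0.99672
step 5 (expiry): payoffs max(K−S,0) = 58.4998 34.9557 5.1231 0.0000 0.0000 0.0000
step 4: (k=4,j=0): S=99.2264, K−S=47.4236, hold=47.0839 ⇒ V=47.4236 exercise | (k=4,j=1): S=125.7289, K−S=20.9211, hold=20.6192 ⇒ V=20.9211 exercise | (k=4,j=2): S=159.3100, K−S=0.0000, hold=2.6640 ⇒ V=2.6640 continue | (k=4,j=3): S=201.8603, K−S=0.0000, hold=0.0000 ⇒ V=0.0000 continue | (k=4,j=4): S=255.7755, K−S=0.0000, hold=0.0000 ⇒ V=0.0000 continue  boundary S*=125.7289
step 3: (k=3,j=0): S=111.6943, K−S=34.9557, hold=34.6337 ⇒ V=34.9557 exercise | (k=3,j=1): S=141.5269, K−S=5.1231, hold=12.1490 ⇒ V=12.1490 continue | (k=3,j=2): S=179.3275, K−S=0.0000, hold=1.3853 ⇒ V=1.3853 continue | (k=3,j=3): S=227.2244, K−S=0.0000, hold=0.0000 ⇒ V=0.0000 continue  boundary S*=111.6943
step 2: (k=2,j=0): S=125.7289, K−S=20.9211, hold=23.9686 ⇒ V=23.9686 continue | (k=2,j=1): S=159.3100, K−S=0.0000, hold=6.9779 ⇒ V=6.9779 continue | (k=2,j=2): S=201.8603, K−S=0.0000, hold=0.7203 ⇒ V=0.7203 continue  boundary S*=-
step 1: (k=1,j=0): S=141.5269, K−S=5.1231, hold=15.7901 ⇒ V=15.7901 continue | (k=1,j=1): S=179.3275, K−S=0.0000, hold=3.9719 ⇒ V=3.9719 continue  boundary S*=-
step 0: (k=0,j=0): S=159.3100, K−S=0.0000, hold=10.1043 ⇒ V=10.1043 continue  boundary S*=-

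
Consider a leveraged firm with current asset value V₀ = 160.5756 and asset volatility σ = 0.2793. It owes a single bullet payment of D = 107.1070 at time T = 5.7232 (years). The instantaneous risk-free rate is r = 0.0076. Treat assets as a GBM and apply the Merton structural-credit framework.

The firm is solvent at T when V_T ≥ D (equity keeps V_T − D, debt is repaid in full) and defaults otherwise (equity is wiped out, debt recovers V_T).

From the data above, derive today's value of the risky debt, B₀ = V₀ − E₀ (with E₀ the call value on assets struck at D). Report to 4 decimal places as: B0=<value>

B0=90.0800

Apply the equity-as-call identities (strike 107.1070, horizon 5.7232 years):
d₁ = [ln(V₀/D) + (r + σ²/2)T] / (σ√T)
   = [ln(160.5756/107.1070) + (0.0076 + 0.5·0.2793²)·5.7232] / (0.2793·√5.7232)
   = [0.404937 + 0.266725] / 0.668175 = 1.005218
d₂ = d₁ − σ√T = 1.005218 − 0.668175 = 0.337043
N(d₁) = 0.842604,  N(d₂) = 0.631958,  e^(−rT) = 0.957436
E₀ = V₀·N(d₁) − D·e^(−rT)·N(d₂)
   = 160.5756·0.842604 − 107.1070·0.957436·0.631958 = 70.495591
B₀ = V₀ − E₀ = 160.5756 − 70.495591 = 90.080009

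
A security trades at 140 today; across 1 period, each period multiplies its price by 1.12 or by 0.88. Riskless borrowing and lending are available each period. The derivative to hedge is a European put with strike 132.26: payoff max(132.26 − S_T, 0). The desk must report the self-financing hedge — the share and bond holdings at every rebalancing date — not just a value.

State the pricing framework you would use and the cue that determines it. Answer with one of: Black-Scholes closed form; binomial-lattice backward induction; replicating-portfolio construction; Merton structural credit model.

framework: replicating-portfolio construction

Key observation: the task asks for the hedge itself — share and bond holdings at every node of the 1-period tree on spot 140 with factors 1.12/0.88 — which is exactly what the replicating-portfolio construction produces.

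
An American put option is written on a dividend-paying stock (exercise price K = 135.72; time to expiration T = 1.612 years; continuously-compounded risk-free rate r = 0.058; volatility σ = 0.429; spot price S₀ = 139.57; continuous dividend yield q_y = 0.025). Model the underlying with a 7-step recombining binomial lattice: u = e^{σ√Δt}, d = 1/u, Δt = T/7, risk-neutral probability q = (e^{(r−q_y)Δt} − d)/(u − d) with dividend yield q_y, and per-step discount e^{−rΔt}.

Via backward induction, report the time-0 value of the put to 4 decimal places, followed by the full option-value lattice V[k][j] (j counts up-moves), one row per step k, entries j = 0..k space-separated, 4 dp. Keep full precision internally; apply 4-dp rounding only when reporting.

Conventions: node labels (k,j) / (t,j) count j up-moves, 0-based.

price = 24.6481
tree:
24.6481
34.3320 14.3100
46.3730 21.5838 6.4239
60.4592 31.6381 10.7348 1.6908
74.4622 44.7445 17.5968 3.2156 0.0000
85.8599 60.4592 28.1049 6.1154 0.0000 0.0000
95.1369 74.4622 43.2552 11.6303 0.0000 0.0000 0.0000
102.6878 85.8599 60.4592 22.1184 0.0000 0.0000 0.0000 0.0000

Δt=0.23029, u=1.22859, d=0.81394, q=0.46711, disc=e^(-rΔt)=0.98673
k=7 terminal: V=max(K-S,0) → 102.6878 85.8599 60.4592 22.1184 0.0000 0.0000 0.0000 0.0000
k=6: j=0 S=40.5831 intr=95.1369 cont=93.5691 V=95.1369[EX]; j=1 S=61.2578 intr=74.4622 cont=73.0132 V=74.4622[EX]; j=2 S=92.4648 intr=43.2552 cont=41.9853 V=43.2552[EX]; j=3 S=139.5700 intr=0.0000 cont=11.6303 V=11.6303[hold]; j=4 S=210.6724 intr=0.0000 cont=0.0000 V=0.0000[hold]; j=5 S=317.9970 intr=0.0000 cont=0.0000 V=0.0000[hold]; j=6 S=479.9970 intr=0.0000 cont=0.0000 V=0.0000[hold]
k=5: j=0 S=49.8601 intr=85.8599 cont=84.3454 V=85.8599[EX]; j=1 S=75.2608 intr=60.4592 cont=59.0905 V=60.4592[EX]; j=2 S=113.6016 intr=22.1184 cont=28.1049 V=28.1049[hold]; j=3 S=171.4746 intr=0.0000 cont=6.1154 V=6.1154[hold]; j=4 S=258.8304 intr=0.0000 cont=0.0000 V=0.0000[hold]; j=5 S=390.6886 intr=0.0000 cont=0.0000 V=0.0000[hold]
k=4: j=0 S=61.2578 intr=74.4622 cont=73.0132 V=74.4622[EX]; j=1 S=92.4648 intr=43.2552 cont=44.7445 V=44.7445[hold]; j=2 S=139.5700 intr=0.0000 cont=17.5968 V=17.5968[hold]; j=3 S=210.6724 intr=0.0000 cont=3.2156 V=3.2156[hold]; j=4 S=317.9970 intr=0.0000 cont=0.0000 V=0.0000[hold]
k=3: j=0 S=75.2608 intr=60.4592 cont=59.7770 V=60.4592[EX]; j=1 S=113.6016 intr=22.1184 cont=31.6381 V=31.6381[hold]; j=2 S=171.4746 intr=0.0000 cont=10.7348 V=10.7348[hold]; j=3 S=258.8304 intr=0.0000 cont=1.6908 V=1.6908[hold]
k=2: j=0 S=92.4648 intr=43.2552 cont=46.3730 V=46.3730[hold]; j=1 S=139.5700 intr=0.0000 cont=21.5838 V=21.5838[hold]; j=2 S=210.6724 intr=0.0000 cont=6.4239 V=6.4239[hold]
k=1: j=0 S=113.6016 intr=22.1184 cont=34.3320 V=34.3320[hold]; j=1 S=171.4746 intr=0.0000 cont=14.3100 V=14.3100[hold]
k=0: j=0 S=139.5700 intr=0.0000 cont=24.6481 V=24.6481[hold]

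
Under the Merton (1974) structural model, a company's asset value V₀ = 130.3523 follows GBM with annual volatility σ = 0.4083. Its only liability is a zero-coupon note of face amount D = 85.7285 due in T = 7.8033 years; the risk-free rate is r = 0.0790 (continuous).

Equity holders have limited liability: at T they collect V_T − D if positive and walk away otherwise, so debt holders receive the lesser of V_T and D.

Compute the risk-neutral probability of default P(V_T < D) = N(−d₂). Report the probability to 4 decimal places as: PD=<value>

With assets at 130.3523 and a single debt payment of 85.7285 at 7.8033 years:
d₁ = [ln(V₀/D) + (r + σ²/2)T] / (σ√T)
   = [ln(130.3523/85.7285) + (0.0790 + 0.5·0.4083²)·7.8033] / (0.4083·√7.8033)
   = [0.419055 + 1.266900] / 1.140561 = 1.478181
d₂ = d₁ − σ√T = 1.478181 − 1.140561 = 0.337620
risk-neutral PD = N(−d₂) = N(-0.337620) = 0.367825

PD=0.3678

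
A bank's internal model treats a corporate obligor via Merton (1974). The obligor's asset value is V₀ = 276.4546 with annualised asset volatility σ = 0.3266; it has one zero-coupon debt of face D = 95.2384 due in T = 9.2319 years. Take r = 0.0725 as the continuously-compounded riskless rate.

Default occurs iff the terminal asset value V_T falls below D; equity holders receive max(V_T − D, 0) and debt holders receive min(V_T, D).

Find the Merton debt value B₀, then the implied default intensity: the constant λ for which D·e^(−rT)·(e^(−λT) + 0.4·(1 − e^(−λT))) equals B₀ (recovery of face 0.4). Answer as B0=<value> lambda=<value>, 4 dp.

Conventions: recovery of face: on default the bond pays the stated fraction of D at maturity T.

Work the structural quantities from V₀ = 276.4546 against face 95.2384:
d₁ = [ln(V₀/D) + (r + σ²/2)T] / (σ√T)
   = [ln(276.4546/95.2384) + (0.0725 + 0.5·0.3266²)·9.2319] / (0.3266·√9.2319)
   = [1.065663 + 1.161685] / 0.992343 = 2.244535
d₂ = d₁ − σ√T = 2.244535 − 0.992343 = 1.252192
N(d₁) = 0.987601,  N(d₂) = 0.894750,  e^(−rT) = 0.512060
E₀ = V₀·N(d₁) − D·e^(−rT)·N(d₂)
   = 276.4546·0.987601 − 95.2384·0.512060·0.894750 = 229.391837
B₀ = V₀ − E₀ = 276.4546 − 229.391837 = 47.062763
e^(−λT) = (B₀·e^(rT)/D − 0.4)/(1 − 0.4) = (47.0628·1.952895/95.2384 − 0.4)/0.6 = 0.94173034
λ = −ln(0.94173034)/9.2319 = 0.006503

B0=47.0628 lambda=0.0065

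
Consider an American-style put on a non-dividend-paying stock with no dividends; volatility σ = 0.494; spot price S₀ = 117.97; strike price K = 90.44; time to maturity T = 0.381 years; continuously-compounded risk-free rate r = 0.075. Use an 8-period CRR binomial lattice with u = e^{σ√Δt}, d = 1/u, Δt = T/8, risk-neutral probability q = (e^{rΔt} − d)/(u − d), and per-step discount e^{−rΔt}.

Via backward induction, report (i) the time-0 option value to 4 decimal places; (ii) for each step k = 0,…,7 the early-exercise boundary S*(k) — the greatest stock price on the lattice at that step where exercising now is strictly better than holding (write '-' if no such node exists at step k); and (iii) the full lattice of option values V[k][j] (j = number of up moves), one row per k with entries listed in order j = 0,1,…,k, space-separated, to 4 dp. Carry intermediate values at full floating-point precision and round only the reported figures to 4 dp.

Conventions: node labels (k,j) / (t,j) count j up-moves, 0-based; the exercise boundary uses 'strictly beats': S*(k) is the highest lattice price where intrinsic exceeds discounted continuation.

Δt=0.04763, u=1.11383, d=0.89780, q=0.48964, disc=e^(-rΔt)=0.99643
k=8 terminal: V=max(K-S,0) → 40.6418 28.6592 13.7934 0.0000 0.0000 0.0000 0.0000 0.0000 0.0000
k=7: j=0 S=55.4669 intr=34.9731 cont=34.6507 V=34.9731[EX]; j=1 S=68.8134 intr=21.6266 cont=21.3041 V=21.6266[EX]; j=2 S=85.3714 intr=5.0686 cont=7.0145 V=7.0145[hold]; j=3 S=105.9136 intr=0.0000 cont=0.0000 V=0.0000[hold]; j=4 S=131.3988 intr=0.0000 cont=0.0000 V=0.0000[hold]; j=5 S=163.0162 intr=0.0000 cont=0.0000 V=0.0000[hold]; j=6 S=202.2414 intr=0.0000 cont=0.0000 V=0.0000[hold]; j=7 S=250.9052 intr=0.0000 cont=0.0000 V=0.0000[hold]  S*(7)=68.8134
k=6: j=0 S=61.7808 intr=28.6592 cont=28.3368 V=28.6592[EX]; j=1 S=76.6466 intr=13.7934 cont=14.4204 V=14.4204[hold]; j=2 S=95.0894 intr=0.0000 cont=3.5672 V=3.5672[hold]; j=3 S=117.9700 intr=0.0000 cont=0.0000 V=0.0000[hold]; j=4 S=146.3562 intr=0.0000 cont=0.0000 V=0.0000[hold]; j=5 S=181.5727 intr=0.0000 cont=0.0000 V=0.0000[hold]; j=6 S=225.2630 intr=0.0000 cont=0.0000 V=0.0000[hold]  S*(6)=61.7808
k=5: j=0 S=68.8134 intr=21.6266 cont=21.6100 V=21.6266[EX]; j=1 S=85.3714 intr=5.0686 cont=9.0738 V=9.0738[hold]; j=2 S=105.9136 intr=0.0000 cont=1.8141 V=1.8141[hold]; j=3 S=131.3988 intr=0.0000 cont=0.0000 V=0.0000[hold]; j=4 S=163.0162 intr=0.0000 cont=0.0000 V=0.0000[hold]; j=5 S=202.2414 intr=0.0000 cont=0.0000 V=0.0000[hold]  S*(5)=68.8134
k=4: j=0 S=76.6466 intr=13.7934 cont=15.4251 V=15.4251[hold]; j=1 S=95.0894 intr=0.0000 cont=5.4995 V=5.4995[hold]; j=2 S=117.9700 intr=0.0000 cont=0.9225 V=0.9225[hold]; j=3 S=146.3562 intr=0.0000 cont=0.0000 V=0.0000[hold]; j=4 S=181.5727 intr=0.0000 cont=0.0000 V=0.0000[hold]  S*(4)=-
k=3: j=0 S=85.3714 intr=5.0686 cont=10.5274 V=10.5274[hold]; j=1 S=105.9136 intr=0.0000 cont=3.2468 V=3.2468[hold]; j=2 S=131.3988 intr=0.0000 cont=0.4691 V=0.4691[hold]; j=3 S=163.0162 intr=0.0000 cont=0.0000 V=0.0000[hold]  S*(3)=-
k=2: j=0 S=95.0894 intr=0.0000 cont=6.9377 V=6.9377[hold]; j=1 S=117.9700 intr=0.0000 cont=1.8800 V=1.8800[hold]; j=2 S=146.3562 intr=0.0000 cont=0.2386 V=0.2386[hold]  S*(2)=-
k=1: j=0 S=105.9136 intr=0.0000 cont=4.4454 V=4.4454[hold]; j=1 S=131.3988 intr=0.0000 cont=1.0725 V=1.0725[hold]  S*(1)=-
k=0: j=0 S=117.9700 intr=0.0000 cont=2.7839 V=2.7839[hold]  S*(0)=-

price = 2.7839
boundary = - - - - - 68.8134 61.7808 68.8134
tree:
2.7839
4.4454 1.0725
6.9377 1.8800 0.2386
10.5274 3.2468 0.4691 0.0000
15.4251 5.4995 0.9225 0.0000 0.0000
21.6266 9.0738 1.8141 0.0000 0.0000 0.0000
28.6592 14.4204 3.5672 0.0000 0.0000 0.0000 0.0000
34.9731 21.6266 7.0145 0.0000 0.0000 0.0000 0.0000 0.0000
40.6418 28.6592 13.7934 0.0000 0.0000 0.0000 0.0000 0.0000 0.0000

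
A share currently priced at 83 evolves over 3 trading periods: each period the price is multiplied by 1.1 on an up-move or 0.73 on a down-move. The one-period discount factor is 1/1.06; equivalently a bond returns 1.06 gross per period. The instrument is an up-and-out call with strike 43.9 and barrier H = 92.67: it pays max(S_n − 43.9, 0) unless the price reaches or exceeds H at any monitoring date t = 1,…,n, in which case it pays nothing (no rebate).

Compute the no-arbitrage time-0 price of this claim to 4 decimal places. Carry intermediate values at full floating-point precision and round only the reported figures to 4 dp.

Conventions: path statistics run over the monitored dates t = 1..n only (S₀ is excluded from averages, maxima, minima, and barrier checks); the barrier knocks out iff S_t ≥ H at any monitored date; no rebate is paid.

Under the martingale measure an up-move has probability p* = 0.8919; value the claim as the probability-weighted average of per-path payoffs, discounted 3 periods at R = 1.06.
Enumerate all 2^3 = 8 price paths (U = up ×1.1, D = down ×0.73); each path with k up-moves has probability p*^k·(1−p*)^(3−k).
DDD: M=60.5900, payoff=0.0000, prob=0.001263
UDD: M=91.3000, payoff=4.7538, prob=0.010424
DUD: M=66.6490, payoff=4.7538, prob=0.010424
UUD: M=100.4300, payoff=0.0000, prob=0.085997
DDU: M=60.5900, payoff=4.7538, prob=0.010424
UDU: M=91.3000, payoff=29.4139, prob=0.085997
DUU: M=73.3139, payoff=29.4139, prob=0.085997
UUU: M=110.4730, payoff=0.0000, prob=0.709474
Price = Σ prob·payoff / R^3 = 5.207665 / 1.191016 = 4.3725

price = 4.3725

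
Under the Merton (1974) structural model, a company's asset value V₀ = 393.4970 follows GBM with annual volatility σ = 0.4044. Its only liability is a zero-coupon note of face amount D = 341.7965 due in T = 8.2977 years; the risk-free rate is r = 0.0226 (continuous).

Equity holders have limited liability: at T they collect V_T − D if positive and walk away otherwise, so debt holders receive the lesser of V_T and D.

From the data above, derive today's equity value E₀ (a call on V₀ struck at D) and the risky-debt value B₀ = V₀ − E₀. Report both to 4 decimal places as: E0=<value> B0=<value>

E0=209.0720 B0=184.4250

With assets at 393.4970 and a single debt payment of 341.7965 at 8.2977 years:
d₁ = [ln(V₀/D) + (r + σ²/2)T] / (σ√T)
   = [ln(393.4970/341.7965) + (0.0226 + 0.5·0.4044²)·8.2977] / (0.4044·√8.2977)
   = [0.140858 + 0.866028] / 1.164904 = 0.864351
d₂ = d₁ − σ√T = 0.864351 − 1.164904 = -0.300552
N(d₁) = 0.806303,  N(d₂) = 0.381878,  e^(−rT) = 0.829006
E₀ = V₀·N(d₁) − D·e^(−rT)·N(d₂)
   = 393.4970·0.806303 − 341.7965·0.829006·0.381878 = 209.072015
B₀ = V₀ − E₀ = 393.4970 − 209.072015 = 184.424985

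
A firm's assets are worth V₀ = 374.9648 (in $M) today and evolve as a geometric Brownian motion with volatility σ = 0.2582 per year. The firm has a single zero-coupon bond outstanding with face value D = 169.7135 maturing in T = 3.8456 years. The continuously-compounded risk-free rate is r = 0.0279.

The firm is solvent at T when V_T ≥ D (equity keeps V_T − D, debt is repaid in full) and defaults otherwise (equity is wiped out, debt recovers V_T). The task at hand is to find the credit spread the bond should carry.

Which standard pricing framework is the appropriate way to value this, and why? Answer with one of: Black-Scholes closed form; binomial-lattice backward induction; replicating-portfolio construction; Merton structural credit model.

Key observation: a levered firm with one bullet debt due at 3.8456 years is the canonical structural-credit setup: equity is a call on the firm's assets struck at the face value.

framework: Merton structural credit model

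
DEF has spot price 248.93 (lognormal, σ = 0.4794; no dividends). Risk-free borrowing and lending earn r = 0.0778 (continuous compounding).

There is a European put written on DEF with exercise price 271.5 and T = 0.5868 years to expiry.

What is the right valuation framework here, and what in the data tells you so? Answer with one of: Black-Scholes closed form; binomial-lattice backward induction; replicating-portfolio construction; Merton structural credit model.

framework: Black-Scholes closed form

Key observation: the strike-271.5 put on DEF is European-exercise on a continuously-modelled lognormal underlying, so its value is a single closed-form evaluation.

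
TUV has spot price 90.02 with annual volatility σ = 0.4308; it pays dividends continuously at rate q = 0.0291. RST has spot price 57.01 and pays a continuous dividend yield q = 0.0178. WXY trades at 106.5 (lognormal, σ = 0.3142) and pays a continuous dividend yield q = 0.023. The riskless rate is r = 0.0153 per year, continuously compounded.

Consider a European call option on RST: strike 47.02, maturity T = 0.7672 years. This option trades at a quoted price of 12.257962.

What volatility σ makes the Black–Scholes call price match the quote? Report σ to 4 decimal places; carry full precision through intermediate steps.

At σ = 0.3472 the Black–Scholes value reproduces the quote:
σ√T = 0.3472·√0.7672 = 0.304112
d₁ = (ln(S/K) + (r−q+σ²/2)T) / (σ√T) = (ln(57.01/47.02) + (0.0153−0.0178+0.3472²/2)·0.7672) / 0.304112 = (0.192654 + 0.044324) / 0.304112 = 0.779244
d₂ = d₁ − σ√T = 0.779244 − 0.304112 = 0.475132
e^{−rT} = 0.988330
e^{−qT} = 0.986437
N(d₁) = 0.782082,  N(d₂) = 0.682654
V = S·e^{−qT}·N(d₁) − K·e^{−rT}·N(d₂) = 43.981759 − 31.723797 = 12.257962 (the quoted price), and the Black–Scholes price is strictly increasing in σ, so σ is unique

sigma = 0.3472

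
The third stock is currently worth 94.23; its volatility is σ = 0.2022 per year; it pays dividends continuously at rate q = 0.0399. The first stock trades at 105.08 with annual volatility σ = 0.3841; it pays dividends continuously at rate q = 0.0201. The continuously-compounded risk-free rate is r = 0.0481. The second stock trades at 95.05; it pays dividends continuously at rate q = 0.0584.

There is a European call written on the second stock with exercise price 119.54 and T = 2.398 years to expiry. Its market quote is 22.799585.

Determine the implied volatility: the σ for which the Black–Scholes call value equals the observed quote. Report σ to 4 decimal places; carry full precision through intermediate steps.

At σ = 0.5950 the Black–Scholes value reproduces the quote:
σ√T = 0.595·√2.398 = 0.921386
d₁ = (ln(S/K) + (r−q+σ²/2)T) / (σ√T) = (ln(95.05/119.54) + (0.0481−0.0584+0.595²/2)·2.398) / 0.921386 = (-0.229248 + 0.399777) / 0.921386 = 0.185078
d₂ = d₁ − σ√T = 0.185078 − 0.921386 = -0.736308
e^{−rT} = 0.891060
e^{−qT} = 0.869321
N(d₁) = 0.573416,  N(d₂) = 0.230772
V = S·e^{−qT}·N(d₁) − K·e^{−rT}·N(d₂) = 47.380769 − 24.581184 = 22.799585 (the quoted price), and the Black–Scholes price is strictly increasing in σ, so σ is unique

sigma = 0.5950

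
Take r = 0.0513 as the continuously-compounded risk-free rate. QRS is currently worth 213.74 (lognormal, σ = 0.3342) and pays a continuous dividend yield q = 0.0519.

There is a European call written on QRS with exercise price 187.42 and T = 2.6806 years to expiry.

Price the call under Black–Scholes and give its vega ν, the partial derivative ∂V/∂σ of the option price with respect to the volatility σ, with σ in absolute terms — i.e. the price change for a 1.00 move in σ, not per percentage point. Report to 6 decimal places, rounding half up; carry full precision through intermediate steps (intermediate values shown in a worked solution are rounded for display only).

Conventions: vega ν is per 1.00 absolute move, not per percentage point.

price = 50.002378
ν = 106.618591

σ√T = 0.3342·√2.6806 = 0.547170
d₁ = (ln(S/K) + (r−q+σ²/2)T) / (σ√T) = (ln(213.74/187.42) + (0.0513−0.0519+0.3342²/2)·2.6806) / 0.547170 = (0.131408 + 0.148089) / 0.547170 = 0.510805
d₂ = d₁ − σ√T = 0.510805 − 0.547170 = -0.036365
e^{−rT} = 0.871521
e^{−qT} = 0.870121
N(d₁) = 0.695256,  N(d₂) = 0.485496
Call price V = S·e^{−qT}·N(d₁) − K·e^{−rT}·N(d₂) = 129.303520 − 79.301141 = 50.002378
φ(d₁) = (1/√(2π))·e^{−d₁²/2} = 0.350148
ν = S·e^{−qT}·φ(d₁)·√T = 106.618591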